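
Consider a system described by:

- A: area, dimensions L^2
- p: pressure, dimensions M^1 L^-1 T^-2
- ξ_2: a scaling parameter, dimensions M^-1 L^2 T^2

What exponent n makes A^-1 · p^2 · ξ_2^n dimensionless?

Balance the M exponent: (-1)·n from ξ_2, plus −(0) + 2·(1) = 2 from the rest, must sum to zero.
−n + 2 = 0, so n = 2.

2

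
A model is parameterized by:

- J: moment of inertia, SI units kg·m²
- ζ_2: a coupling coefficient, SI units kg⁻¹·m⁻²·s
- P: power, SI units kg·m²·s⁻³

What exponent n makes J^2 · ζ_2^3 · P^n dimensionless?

Balance the M exponent: (1)·n from P, plus 2·(1) + 3·(-1) = -1 from the rest, must sum to zero.
n − 1 = 0, so n = 1.

1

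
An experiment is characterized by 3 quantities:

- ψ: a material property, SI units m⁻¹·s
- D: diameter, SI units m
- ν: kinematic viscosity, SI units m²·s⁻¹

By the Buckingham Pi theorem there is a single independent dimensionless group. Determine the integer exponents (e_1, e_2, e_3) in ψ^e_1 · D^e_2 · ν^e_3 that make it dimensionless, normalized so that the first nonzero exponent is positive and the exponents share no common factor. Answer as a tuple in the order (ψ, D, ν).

(1, -1, 1)

L: e_1·(-1) + e_2·(1) + e_3·(2) = 0
T: e_1·(1) + e_2·(0) + e_3·(-1) = 0
Solving this homogeneous linear system for the smallest-integer solution (first nonzero entry positive) gives (1, -1, 1).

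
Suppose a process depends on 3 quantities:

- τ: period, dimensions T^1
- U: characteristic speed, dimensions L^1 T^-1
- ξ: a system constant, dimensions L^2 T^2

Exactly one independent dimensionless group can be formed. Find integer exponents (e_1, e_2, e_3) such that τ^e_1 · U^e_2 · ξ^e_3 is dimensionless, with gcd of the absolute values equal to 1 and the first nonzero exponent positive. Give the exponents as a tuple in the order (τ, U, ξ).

(4, 2, -1)

L: e_1·(0) + e_2·(1) + e_3·(2) = 0
T: e_1·(1) + e_2·(-1) + e_3·(2) = 0
Solving this homogeneous linear system for the smallest-integer solution (first nonzero entry positive) gives (4, 2, -1).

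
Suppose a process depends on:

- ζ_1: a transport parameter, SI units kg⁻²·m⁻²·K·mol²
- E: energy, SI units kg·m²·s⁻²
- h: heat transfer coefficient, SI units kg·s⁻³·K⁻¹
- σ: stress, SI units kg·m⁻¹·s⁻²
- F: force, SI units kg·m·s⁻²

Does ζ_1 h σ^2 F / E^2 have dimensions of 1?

no

Sum the exponent of each base dimension across the product:
  M: [ζ_1]_M − 2·[E]_M + [h]_M + 2·[σ]_M + [F]_M = (-2) − 2·(1) + (1) + 2·(1) + (1) = 0
  L: [ζ_1]_L − 2·[E]_L + [h]_L + 2·[σ]_L + [F]_L = (-2) − 2·(2) + (0) + 2·(-1) + (1) = -7
  T: [ζ_1]_T − 2·[E]_T + [h]_T + 2·[σ]_T + [F]_T = (0) − 2·(-2) + (-3) + 2·(-2) + (-2) = -5
  Θ: [ζ_1]_Θ − 2·[E]_Θ + [h]_Θ + 2·[σ]_Θ + [F]_Θ = (1) − 2·(0) + (-1) + 2·(0) + (0) = 0
  N: [ζ_1]_N − 2·[E]_N + [h]_N + 2·[σ]_N + [F]_N = (2) − 2·(0) + (0) + 2·(0) + (0) = 2
Net dimensions [L⁻⁷ T⁻⁵ N²] ≠ [1] — not dimensionless.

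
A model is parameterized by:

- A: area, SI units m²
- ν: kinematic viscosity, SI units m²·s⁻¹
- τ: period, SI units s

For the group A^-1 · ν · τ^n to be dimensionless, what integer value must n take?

Balance the T exponent: (1)·n from τ, plus −(0) + (-1) = -1 from the rest, must sum to zero.
n − 1 = 0, so n = 1.

1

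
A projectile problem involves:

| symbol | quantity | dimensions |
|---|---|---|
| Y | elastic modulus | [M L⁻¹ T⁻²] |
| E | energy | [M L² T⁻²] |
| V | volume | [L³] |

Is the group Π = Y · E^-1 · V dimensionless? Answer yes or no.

Sum the exponent of each base dimension across the product:
  M: [Y]_M − [E]_M + [V]_M = (1) − (1) + (0) = 0
  L: [Y]_L − [E]_L + [V]_L = (-1) − (2) + (3) = 0
  T: [Y]_T − [E]_T + [V]_T = (-2) − (-2) + (0) = 0
All base exponents vanish — dimensionless.

yes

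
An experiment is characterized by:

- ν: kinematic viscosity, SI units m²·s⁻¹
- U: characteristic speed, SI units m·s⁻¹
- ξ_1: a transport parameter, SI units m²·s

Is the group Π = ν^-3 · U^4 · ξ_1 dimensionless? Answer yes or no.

Sum the exponent of each base dimension across the product:
  L: −3·[ν]_L + 4·[U]_L + [ξ_1]_L = −3·(2) + 4·(1) + (2) = 0
  T: −3·[ν]_T + 4·[U]_T + [ξ_1]_T = −3·(-1) + 4·(-1) + (1) = 0
All base exponents vanish — dimensionless.

yes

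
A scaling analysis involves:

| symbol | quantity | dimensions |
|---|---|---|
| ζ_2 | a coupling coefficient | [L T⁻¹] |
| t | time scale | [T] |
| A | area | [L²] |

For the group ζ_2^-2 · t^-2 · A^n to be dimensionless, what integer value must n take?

1

Balance the L exponent: (2)·n from A, plus −2·(1) − 2·(0) = -2 from the rest, must sum to zero.
2n − 2 = 0, so n = 1.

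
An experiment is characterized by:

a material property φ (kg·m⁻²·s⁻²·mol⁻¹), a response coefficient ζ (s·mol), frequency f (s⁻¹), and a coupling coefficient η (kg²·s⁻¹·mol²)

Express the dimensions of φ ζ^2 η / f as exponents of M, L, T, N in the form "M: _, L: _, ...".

M: 3, L: -2, T: 0, N: 3

Collect each base-dimension exponent across the product:
  M: (1) + 2·(0) − (0) + (2) = 3
  L: (-2) + 2·(0) − (0) + (0) = -2
  T: (-2) + 2·(1) − (-1) + (-1) = 0
  N: (-1) + 2·(1) − (0) + (2) = 3
So the dimensions are [M³ L⁻² N³].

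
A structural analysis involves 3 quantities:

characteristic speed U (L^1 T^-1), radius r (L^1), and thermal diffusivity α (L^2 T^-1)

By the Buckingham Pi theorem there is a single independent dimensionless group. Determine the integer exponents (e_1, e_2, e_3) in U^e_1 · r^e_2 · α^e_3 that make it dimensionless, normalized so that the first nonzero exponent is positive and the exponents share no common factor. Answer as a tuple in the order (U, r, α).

L: e_1·(1) + e_2·(1) + e_3·(2) = 0
T: e_1·(-1) + e_2·(0) + e_3·(-1) = 0
Solving this homogeneous linear system for the smallest-integer solution (first nonzero entry positive) gives (1, 1, -1).

(1, 1, -1)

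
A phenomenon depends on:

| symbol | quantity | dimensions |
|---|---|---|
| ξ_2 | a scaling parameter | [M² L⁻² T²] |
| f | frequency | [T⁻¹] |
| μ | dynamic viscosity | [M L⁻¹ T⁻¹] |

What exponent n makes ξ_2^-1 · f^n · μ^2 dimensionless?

-4

Balance the T exponent: (-1)·n from f, plus −(2) + 2·(-1) = -4 from the rest, must sum to zero.
−n − 4 = 0, so n = -4.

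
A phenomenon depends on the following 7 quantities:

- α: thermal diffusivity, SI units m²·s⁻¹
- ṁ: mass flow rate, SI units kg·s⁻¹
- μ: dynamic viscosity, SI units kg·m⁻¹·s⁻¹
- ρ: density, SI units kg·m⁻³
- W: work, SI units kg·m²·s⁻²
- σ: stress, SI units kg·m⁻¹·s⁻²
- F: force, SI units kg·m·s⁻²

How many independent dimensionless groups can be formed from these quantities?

4

There are 7 variables and 3 base dimensions (M, L, T).
The dimension matrix has rank 3.
Independent dimensionless groups: 7 − 3 = 4.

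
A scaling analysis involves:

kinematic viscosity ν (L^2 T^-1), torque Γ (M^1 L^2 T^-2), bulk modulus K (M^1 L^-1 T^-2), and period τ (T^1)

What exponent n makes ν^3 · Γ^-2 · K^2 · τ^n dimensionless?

3

Balance the T exponent: (1)·n from τ, plus 3·(-1) − 2·(-2) + 2·(-2) = -3 from the rest, must sum to zero.
n − 3 = 0, so n = 3.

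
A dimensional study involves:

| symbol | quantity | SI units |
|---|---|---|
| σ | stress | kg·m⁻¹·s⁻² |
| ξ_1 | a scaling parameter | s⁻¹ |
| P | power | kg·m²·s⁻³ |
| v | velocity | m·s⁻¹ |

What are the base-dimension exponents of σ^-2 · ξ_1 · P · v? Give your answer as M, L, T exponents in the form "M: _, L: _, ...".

Collect each base-dimension exponent across the product:
  M: −2·(1) + (0) + (1) + (0) = -1
  L: −2·(-1) + (0) + (2) + (1) = 5
  T: −2·(-2) + (-1) + (-3) + (-1) = -1
So the dimensions are [M⁻¹ L⁵ T⁻¹].

M: -1, L: 5, T: -1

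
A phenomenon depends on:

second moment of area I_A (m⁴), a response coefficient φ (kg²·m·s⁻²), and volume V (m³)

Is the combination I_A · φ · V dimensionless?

Sum the exponent of each base dimension across the product:
  M: [I_A]_M + [φ]_M + [V]_M = (0) + (2) + (0) = 2
  L: [I_A]_L + [φ]_L + [V]_L = (4) + (1) + (3) = 8
  T: [I_A]_T + [φ]_T + [V]_T = (0) + (-2) + (0) = -2
Net dimensions [M² L⁸ T⁻²] ≠ [1] — not dimensionless.

no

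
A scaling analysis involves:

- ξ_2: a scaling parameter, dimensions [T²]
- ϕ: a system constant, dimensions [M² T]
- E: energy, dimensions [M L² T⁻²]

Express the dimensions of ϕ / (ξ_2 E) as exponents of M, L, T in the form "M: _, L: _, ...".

M: 1, L: -2, T: 1

Collect each base-dimension exponent across the product:
  M: −(0) + (2) − (1) = 1
  L: −(0) + (0) − (2) = -2
  T: −(2) + (1) − (-2) = 1
So the dimensions are [M L⁻² T].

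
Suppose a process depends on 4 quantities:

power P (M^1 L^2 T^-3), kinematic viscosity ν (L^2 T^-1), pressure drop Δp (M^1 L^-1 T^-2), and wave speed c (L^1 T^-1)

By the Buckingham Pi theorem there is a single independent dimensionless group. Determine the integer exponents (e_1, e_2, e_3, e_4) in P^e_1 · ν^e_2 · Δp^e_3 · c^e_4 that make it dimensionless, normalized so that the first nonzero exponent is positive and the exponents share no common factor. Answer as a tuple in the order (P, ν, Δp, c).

(1, -2, -1, 1)

M: e_1·(1) + e_2·(0) + e_3·(1) + e_4·(0) = 0
L: e_1·(2) + e_2·(2) + e_3·(-1) + e_4·(1) = 0
T: e_1·(-3) + e_2·(-1) + e_3·(-2) + e_4·(-1) = 0
Solving this homogeneous linear system for the smallest-integer solution (first nonzero entry positive) gives (1, -2, -1, 1).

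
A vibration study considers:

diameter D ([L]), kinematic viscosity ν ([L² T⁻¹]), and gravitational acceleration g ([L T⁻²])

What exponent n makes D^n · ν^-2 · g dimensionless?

3

Balance the L exponent: (1)·n from D, plus −2·(2) + (1) = -3 from the rest, must sum to zero.
n − 3 = 0, so n = 3.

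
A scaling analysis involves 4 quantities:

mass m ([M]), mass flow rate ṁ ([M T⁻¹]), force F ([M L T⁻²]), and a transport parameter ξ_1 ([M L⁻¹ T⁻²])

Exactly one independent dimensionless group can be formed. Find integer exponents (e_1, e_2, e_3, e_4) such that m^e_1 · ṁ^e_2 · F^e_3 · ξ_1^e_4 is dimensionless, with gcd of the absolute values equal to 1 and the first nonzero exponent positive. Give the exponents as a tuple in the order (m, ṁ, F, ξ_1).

M: e_1·(1) + e_2·(1) + e_3·(1) + e_4·(1) = 0
L: e_1·(0) + e_2·(0) + e_3·(1) + e_4·(-1) = 0
T: e_1·(0) + e_2·(-1) + e_3·(-2) + e_4·(-2) = 0
Solving this homogeneous linear system for the smallest-integer solution (first nonzero entry positive) gives (2, -4, 1, 1).

(2, -4, 1, 1)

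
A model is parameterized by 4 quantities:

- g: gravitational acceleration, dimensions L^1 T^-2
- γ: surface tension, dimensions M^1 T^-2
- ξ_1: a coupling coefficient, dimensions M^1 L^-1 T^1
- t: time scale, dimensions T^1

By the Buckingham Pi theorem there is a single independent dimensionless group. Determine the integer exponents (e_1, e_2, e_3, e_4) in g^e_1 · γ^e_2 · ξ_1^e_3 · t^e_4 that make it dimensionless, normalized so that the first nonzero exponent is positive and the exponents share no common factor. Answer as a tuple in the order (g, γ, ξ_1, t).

(1, -1, 1, -1)

M: e_1·(0) + e_2·(1) + e_3·(1) + e_4·(0) = 0
L: e_1·(1) + e_2·(0) + e_3·(-1) + e_4·(0) = 0
T: e_1·(-2) + e_2·(-2) + e_3·(1) + e_4·(1) = 0
Solving this homogeneous linear system for the smallest-integer solution (first nonzero entry positive) gives (1, -1, 1, -1).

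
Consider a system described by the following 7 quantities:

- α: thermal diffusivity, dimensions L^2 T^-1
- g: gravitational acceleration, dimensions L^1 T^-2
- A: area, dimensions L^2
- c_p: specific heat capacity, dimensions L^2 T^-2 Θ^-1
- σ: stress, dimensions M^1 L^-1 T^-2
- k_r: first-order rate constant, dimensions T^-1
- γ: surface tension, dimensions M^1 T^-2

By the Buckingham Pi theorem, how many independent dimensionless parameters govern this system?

3

There are 7 variables and 4 base dimensions (M, L, T, Θ).
The dimension matrix has rank 4.
Independent dimensionless groups: 7 − 4 = 3.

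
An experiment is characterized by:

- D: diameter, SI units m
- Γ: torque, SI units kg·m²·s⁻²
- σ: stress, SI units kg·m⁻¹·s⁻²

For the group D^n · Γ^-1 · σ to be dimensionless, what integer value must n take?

3

Balance the L exponent: (1)·n from D, plus −(2) + (-1) = -3 from the rest, must sum to zero.
n − 3 = 0, so n = 3.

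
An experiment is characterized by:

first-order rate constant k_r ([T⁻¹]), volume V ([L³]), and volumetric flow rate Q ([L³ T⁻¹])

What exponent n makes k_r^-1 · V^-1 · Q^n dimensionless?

Balance the L exponent: (3)·n from Q, plus −(0) − (3) = -3 from the rest, must sum to zero.
3n − 3 = 0, so n = 1.

1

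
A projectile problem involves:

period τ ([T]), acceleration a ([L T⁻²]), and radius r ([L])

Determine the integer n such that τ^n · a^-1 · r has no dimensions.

Balance the T exponent: (1)·n from τ, plus −(-2) + (0) = 2 from the rest, must sum to zero.
n + 2 = 0, so n = -2.

-2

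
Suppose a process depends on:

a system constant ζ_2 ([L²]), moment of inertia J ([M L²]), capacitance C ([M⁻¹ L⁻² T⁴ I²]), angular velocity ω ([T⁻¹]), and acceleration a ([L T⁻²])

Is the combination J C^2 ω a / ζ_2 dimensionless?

no

Sum the exponent of each base dimension across the product:
  M: −[ζ_2]_M + [J]_M + 2·[C]_M + [ω]_M + [a]_M = −(0) + (1) + 2·(-1) + (0) + (0) = -1
  L: −[ζ_2]_L + [J]_L + 2·[C]_L + [ω]_L + [a]_L = −(2) + (2) + 2·(-2) + (0) + (1) = -3
  T: −[ζ_2]_T + [J]_T + 2·[C]_T + [ω]_T + [a]_T = −(0) + (0) + 2·(4) + (-1) + (-2) = 5
  I: −[ζ_2]_I + [J]_I + 2·[C]_I + [ω]_I + [a]_I = −(0) + (0) + 2·(2) + (0) + (0) = 4
Net dimensions [M⁻¹ L⁻³ T⁵ I⁴] ≠ [1] — not dimensionless.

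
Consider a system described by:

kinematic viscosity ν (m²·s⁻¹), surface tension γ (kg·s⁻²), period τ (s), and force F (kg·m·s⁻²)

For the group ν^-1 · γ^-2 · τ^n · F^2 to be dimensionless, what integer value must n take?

Balance the T exponent: (1)·n from τ, plus −(-1) − 2·(-2) + 2·(-2) = 1 from the rest, must sum to zero.
n + 1 = 0, so n = -1.

-1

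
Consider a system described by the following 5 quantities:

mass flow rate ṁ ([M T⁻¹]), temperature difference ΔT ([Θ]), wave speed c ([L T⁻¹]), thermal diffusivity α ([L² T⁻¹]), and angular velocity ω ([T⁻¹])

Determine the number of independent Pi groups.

There are 5 variables and 4 base dimensions (M, L, T, Θ).
The dimension matrix has rank 4.
Independent dimensionless groups: 5 − 4 = 1.

1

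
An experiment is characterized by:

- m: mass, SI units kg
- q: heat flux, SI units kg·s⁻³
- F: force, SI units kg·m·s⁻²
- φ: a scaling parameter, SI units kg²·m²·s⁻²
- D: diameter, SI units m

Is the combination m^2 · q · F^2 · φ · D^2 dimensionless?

Sum the exponent of each base dimension across the product:
  M: 2·[m]_M + [q]_M + 2·[F]_M + [φ]_M + 2·[D]_M = 2·(1) + (1) + 2·(1) + (2) + 2·(0) = 7
  L: 2·[m]_L + [q]_L + 2·[F]_L + [φ]_L + 2·[D]_L = 2·(0) + (0) + 2·(1) + (2) + 2·(1) = 6
  T: 2·[m]_T + [q]_T + 2·[F]_T + [φ]_T + 2·[D]_T = 2·(0) + (-3) + 2·(-2) + (-2) + 2·(0) = -9
Net dimensions [M⁷ L⁶ T⁻⁹] ≠ [1] — not dimensionless.

no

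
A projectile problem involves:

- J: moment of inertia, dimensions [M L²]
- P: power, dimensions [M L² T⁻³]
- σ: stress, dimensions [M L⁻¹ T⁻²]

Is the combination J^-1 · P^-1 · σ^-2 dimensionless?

no

Sum the exponent of each base dimension across the product:
  M: −[J]_M − [P]_M − 2·[σ]_M = −(1) − (1) − 2·(1) = -4
  L: −[J]_L − [P]_L − 2·[σ]_L = −(2) − (2) − 2·(-1) = -2
  T: −[J]_T − [P]_T − 2·[σ]_T = −(0) − (-3) − 2·(-2) = 7
Net dimensions [M⁻⁴ L⁻² T⁷] ≠ [1] — not dimensionless.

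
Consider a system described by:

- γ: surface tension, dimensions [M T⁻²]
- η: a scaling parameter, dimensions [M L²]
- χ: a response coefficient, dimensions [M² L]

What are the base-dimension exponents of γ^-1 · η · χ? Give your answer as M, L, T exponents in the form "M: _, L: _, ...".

M: 2, L: 3, T: 2

Collect each base-dimension exponent across the product:
  M: −(1) + (1) + (2) = 2
  L: −(0) + (2) + (1) = 3
  T: −(-2) + (0) + (0) = 2
So the dimensions are [M² L³ T²].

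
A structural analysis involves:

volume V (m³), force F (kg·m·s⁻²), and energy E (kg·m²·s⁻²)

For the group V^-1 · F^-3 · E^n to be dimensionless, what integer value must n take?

3

Balance the M exponent: (1)·n from E, plus −(0) − 3·(1) = -3 from the rest, must sum to zero.
n − 3 = 0, so n = 3.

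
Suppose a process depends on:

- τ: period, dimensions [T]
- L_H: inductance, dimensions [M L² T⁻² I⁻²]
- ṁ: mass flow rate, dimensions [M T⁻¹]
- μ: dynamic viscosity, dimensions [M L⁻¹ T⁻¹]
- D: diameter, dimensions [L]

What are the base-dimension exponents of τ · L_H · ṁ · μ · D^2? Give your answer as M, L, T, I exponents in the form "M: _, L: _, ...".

M: 3, L: 3, T: -3, I: -2

Collect each base-dimension exponent across the product:
  M: (0) + (1) + (1) + (1) + 2·(0) = 3
  L: (0) + (2) + (0) + (-1) + 2·(1) = 3
  T: (1) + (-2) + (-1) + (-1) + 2·(0) = -3
  I: (0) + (-2) + (0) + (0) + 2·(0) = -2
So the dimensions are [M³ L³ T⁻³ I⁻²].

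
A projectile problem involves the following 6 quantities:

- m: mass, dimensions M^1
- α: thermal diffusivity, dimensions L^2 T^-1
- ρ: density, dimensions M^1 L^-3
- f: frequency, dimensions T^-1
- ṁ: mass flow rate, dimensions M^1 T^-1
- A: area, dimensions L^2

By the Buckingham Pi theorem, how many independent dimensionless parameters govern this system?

There are 6 variables and 3 base dimensions (M, L, T).
The dimension matrix has rank 3.
Independent dimensionless groups: 6 − 3 = 3.

3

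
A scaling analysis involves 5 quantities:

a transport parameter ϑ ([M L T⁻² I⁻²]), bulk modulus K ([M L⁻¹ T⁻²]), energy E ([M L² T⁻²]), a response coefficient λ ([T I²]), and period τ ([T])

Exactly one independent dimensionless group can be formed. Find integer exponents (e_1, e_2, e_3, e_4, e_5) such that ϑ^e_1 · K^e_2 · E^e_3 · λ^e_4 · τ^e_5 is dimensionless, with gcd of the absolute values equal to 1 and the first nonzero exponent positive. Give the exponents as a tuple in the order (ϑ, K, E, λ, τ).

M: e_1·(1) + e_2·(1) + e_3·(1) + e_4·(0) + e_5·(0) = 0
L: e_1·(1) + e_2·(-1) + e_3·(2) + e_4·(0) + e_5·(0) = 0
T: e_1·(-2) + e_2·(-2) + e_3·(-2) + e_4·(1) + e_5·(1) = 0
I: e_1·(-2) + e_2·(0) + e_3·(0) + e_4·(2) + e_5·(0) = 0
Solving this homogeneous linear system for the smallest-integer solution (first nonzero entry positive) gives (3, -1, -2, 3, -3).

(3, -1, -2, 3, -3)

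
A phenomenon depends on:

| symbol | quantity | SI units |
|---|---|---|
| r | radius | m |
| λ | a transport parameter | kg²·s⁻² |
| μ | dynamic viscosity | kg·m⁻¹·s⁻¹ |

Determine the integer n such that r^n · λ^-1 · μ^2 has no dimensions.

2

Balance the L exponent: (1)·n from r, plus −(0) + 2·(-1) = -2 from the rest, must sum to zero.
n − 2 = 0, so n = 2.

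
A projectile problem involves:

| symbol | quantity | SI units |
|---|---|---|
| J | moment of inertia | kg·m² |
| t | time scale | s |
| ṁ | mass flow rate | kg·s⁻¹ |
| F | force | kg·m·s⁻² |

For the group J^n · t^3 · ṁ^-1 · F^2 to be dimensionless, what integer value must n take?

Balance the M exponent: (1)·n from J, plus 3·(0) − (1) + 2·(1) = 1 from the rest, must sum to zero.
n + 1 = 0, so n = -1.

-1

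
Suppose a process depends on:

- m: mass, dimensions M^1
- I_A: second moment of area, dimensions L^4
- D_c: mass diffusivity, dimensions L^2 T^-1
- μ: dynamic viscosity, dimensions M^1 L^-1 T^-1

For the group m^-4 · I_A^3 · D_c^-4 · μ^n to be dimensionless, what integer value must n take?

Balance the M exponent: (1)·n from μ, plus −4·(1) + 3·(0) − 4·(0) = -4 from the rest, must sum to zero.
n − 4 = 0, so n = 4.

4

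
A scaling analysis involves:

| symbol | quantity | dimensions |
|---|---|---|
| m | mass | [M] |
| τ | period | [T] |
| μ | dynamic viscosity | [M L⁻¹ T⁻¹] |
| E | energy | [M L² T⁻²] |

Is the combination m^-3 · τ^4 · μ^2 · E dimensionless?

Sum the exponent of each base dimension across the product:
  M: −3·[m]_M + 4·[τ]_M + 2·[μ]_M + [E]_M = −3·(1) + 4·(0) + 2·(1) + (1) = 0
  L: −3·[m]_L + 4·[τ]_L + 2·[μ]_L + [E]_L = −3·(0) + 4·(0) + 2·(-1) + (2) = 0
  T: −3·[m]_T + 4·[τ]_T + 2·[μ]_T + [E]_T = −3·(0) + 4·(1) + 2·(-1) + (-2) = 0
  Θ: −3·[m]_Θ + 4·[τ]_Θ + 2·[μ]_Θ + [E]_Θ = −3·(0) + 4·(0) + 2·(0) + (0) = 0
All base exponents vanish — dimensionless.

yes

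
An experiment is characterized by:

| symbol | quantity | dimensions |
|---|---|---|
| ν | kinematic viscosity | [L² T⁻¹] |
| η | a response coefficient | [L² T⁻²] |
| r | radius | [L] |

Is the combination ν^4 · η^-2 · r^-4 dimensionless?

Sum the exponent of each base dimension across the product:
  M: 4·[ν]_M − 2·[η]_M − 4·[r]_M = 4·(0) − 2·(0) − 4·(0) = 0
  L: 4·[ν]_L − 2·[η]_L − 4·[r]_L = 4·(2) − 2·(2) − 4·(1) = 0
  T: 4·[ν]_T − 2·[η]_T − 4·[r]_T = 4·(-1) − 2·(-2) − 4·(0) = 0
All base exponents vanish — dimensionless.

yes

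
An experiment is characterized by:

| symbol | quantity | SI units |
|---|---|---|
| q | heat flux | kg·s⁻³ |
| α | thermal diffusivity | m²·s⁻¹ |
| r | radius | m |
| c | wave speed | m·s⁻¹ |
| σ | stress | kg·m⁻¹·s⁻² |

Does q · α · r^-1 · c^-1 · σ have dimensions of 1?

Sum the exponent of each base dimension across the product:
  M: [q]_M + [α]_M − [r]_M − [c]_M + [σ]_M = (1) + (0) − (0) − (0) + (1) = 2
  L: [q]_L + [α]_L − [r]_L − [c]_L + [σ]_L = (0) + (2) − (1) − (1) + (-1) = -1
  T: [q]_T + [α]_T − [r]_T − [c]_T + [σ]_T = (-3) + (-1) − (0) − (-1) + (-2) = -5
Net dimensions [M² L⁻¹ T⁻⁵] ≠ [1] — not dimensionless.

no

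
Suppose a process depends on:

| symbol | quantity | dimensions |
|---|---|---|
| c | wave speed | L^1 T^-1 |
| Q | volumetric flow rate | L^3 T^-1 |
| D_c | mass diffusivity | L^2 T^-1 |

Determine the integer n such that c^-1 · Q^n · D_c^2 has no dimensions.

Balance the L exponent: (3)·n from Q, plus −(1) + 2·(2) = 3 from the rest, must sum to zero.
3n + 3 = 0, so n = -1.

-1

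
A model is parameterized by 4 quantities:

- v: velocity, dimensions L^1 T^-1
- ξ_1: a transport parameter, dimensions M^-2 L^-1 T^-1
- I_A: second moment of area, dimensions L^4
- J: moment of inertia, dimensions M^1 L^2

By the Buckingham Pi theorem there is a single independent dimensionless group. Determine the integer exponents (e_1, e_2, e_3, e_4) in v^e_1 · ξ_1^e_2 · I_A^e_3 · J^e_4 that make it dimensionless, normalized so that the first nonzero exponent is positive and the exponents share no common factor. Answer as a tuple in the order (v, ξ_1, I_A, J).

(2, -2, 1, -4)

M: e_1·(0) + e_2·(-2) + e_3·(0) + e_4·(1) = 0
L: e_1·(1) + e_2·(-1) + e_3·(4) + e_4·(2) = 0
T: e_1·(-1) + e_2·(-1) + e_3·(0) + e_4·(0) = 0
Solving this homogeneous linear system for the smallest-integer solution (first nonzero entry positive) gives (2, -2, 1, -4).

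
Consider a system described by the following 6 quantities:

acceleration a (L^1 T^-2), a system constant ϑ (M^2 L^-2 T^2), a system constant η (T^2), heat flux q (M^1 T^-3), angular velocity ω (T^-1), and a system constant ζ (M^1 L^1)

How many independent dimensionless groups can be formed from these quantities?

There are 6 variables and 3 base dimensions (M, L, T).
The dimension matrix has rank 3.
Independent dimensionless groups: 6 − 3 = 3.

3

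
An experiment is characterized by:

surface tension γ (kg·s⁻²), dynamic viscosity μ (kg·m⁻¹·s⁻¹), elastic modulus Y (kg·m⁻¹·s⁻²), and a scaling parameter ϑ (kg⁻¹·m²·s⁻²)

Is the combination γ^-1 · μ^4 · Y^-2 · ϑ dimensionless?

yes

Sum the exponent of each base dimension across the product:
  M: −[γ]_M + 4·[μ]_M − 2·[Y]_M + [ϑ]_M = −(1) + 4·(1) − 2·(1) + (-1) = 0
  L: −[γ]_L + 4·[μ]_L − 2·[Y]_L + [ϑ]_L = −(0) + 4·(-1) − 2·(-1) + (2) = 0
  T: −[γ]_T + 4·[μ]_T − 2·[Y]_T + [ϑ]_T = −(-2) + 4·(-1) − 2·(-2) + (-2) = 0
All base exponents vanish — dimensionless.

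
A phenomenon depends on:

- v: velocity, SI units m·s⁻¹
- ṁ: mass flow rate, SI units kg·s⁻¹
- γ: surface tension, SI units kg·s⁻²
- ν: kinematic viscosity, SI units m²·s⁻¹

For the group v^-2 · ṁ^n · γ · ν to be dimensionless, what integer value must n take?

Balance the M exponent: (1)·n from ṁ, plus −2·(0) + (1) + (0) = 1 from the rest, must sum to zero.
n + 1 = 0, so n = -1.

-1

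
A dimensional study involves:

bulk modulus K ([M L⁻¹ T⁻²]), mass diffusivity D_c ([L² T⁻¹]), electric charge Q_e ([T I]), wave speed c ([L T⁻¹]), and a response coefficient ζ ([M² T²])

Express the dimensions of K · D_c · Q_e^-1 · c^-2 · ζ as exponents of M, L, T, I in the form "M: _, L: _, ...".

Collect each base-dimension exponent across the product:
  M: (1) + (0) − (0) − 2·(0) + (2) = 3
  L: (-1) + (2) − (0) − 2·(1) + (0) = -1
  T: (-2) + (-1) − (1) − 2·(-1) + (2) = 0
  I: (0) + (0) − (1) − 2·(0) + (0) = -1
So the dimensions are [M³ L⁻¹ I⁻¹].

M: 3, L: -1, T: 0, I: -1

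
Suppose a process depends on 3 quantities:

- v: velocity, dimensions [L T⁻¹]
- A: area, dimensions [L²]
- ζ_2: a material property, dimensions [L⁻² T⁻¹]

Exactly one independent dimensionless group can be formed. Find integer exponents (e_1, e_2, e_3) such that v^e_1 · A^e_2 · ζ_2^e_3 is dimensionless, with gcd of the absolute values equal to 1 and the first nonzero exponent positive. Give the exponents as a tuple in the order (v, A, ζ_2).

(2, -3, -2)

L: e_1·(1) + e_2·(2) + e_3·(-2) = 0
T: e_1·(-1) + e_2·(0) + e_3·(-1) = 0
Solving this homogeneous linear system for the smallest-integer solution (first nonzero entry positive) gives (2, -3, -2).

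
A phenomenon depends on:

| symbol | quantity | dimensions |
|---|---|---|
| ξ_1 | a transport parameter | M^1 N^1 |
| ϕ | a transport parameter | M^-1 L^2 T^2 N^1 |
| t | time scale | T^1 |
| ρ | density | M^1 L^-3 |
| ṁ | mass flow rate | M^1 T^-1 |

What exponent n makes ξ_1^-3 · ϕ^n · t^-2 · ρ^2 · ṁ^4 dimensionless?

3

Balance the M exponent: (-1)·n from ϕ, plus −3·(1) − 2·(0) + 2·(1) + 4·(1) = 3 from the rest, must sum to zero.
−n + 3 = 0, so n = 3.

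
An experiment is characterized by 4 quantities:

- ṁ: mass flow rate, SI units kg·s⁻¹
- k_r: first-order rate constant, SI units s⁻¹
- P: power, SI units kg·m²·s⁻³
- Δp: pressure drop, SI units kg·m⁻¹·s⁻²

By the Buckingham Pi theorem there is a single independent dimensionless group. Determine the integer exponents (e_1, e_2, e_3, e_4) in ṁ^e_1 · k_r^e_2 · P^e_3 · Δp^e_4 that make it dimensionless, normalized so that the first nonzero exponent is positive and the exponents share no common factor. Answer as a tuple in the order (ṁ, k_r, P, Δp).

M: e_1·(1) + e_2·(0) + e_3·(1) + e_4·(1) = 0
L: e_1·(0) + e_2·(0) + e_3·(2) + e_4·(-1) = 0
T: e_1·(-1) + e_2·(-1) + e_3·(-3) + e_4·(-2) = 0
Solving this homogeneous linear system for the smallest-integer solution (first nonzero entry positive) gives (3, 4, -1, -2).

(3, 4, -1, -2)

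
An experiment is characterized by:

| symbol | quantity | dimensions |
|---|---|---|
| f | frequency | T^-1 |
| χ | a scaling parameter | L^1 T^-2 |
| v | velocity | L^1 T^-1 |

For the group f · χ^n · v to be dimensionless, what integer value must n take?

-1

Balance the L exponent: (1)·n from χ, plus (0) + (1) = 1 from the rest, must sum to zero.
n + 1 = 0, so n = -1.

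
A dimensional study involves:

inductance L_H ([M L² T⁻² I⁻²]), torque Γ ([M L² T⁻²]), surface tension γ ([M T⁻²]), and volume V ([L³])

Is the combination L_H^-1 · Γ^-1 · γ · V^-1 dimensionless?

Sum the exponent of each base dimension across the product:
  M: −[L_H]_M − [Γ]_M + [γ]_M − [V]_M = −(1) − (1) + (1) − (0) = -1
  L: −[L_H]_L − [Γ]_L + [γ]_L − [V]_L = −(2) − (2) + (0) − (3) = -7
  T: −[L_H]_T − [Γ]_T + [γ]_T − [V]_T = −(-2) − (-2) + (-2) − (0) = 2
  I: −[L_H]_I − [Γ]_I + [γ]_I − [V]_I = −(-2) − (0) + (0) − (0) = 2
Net dimensions [M⁻¹ L⁻⁷ T² I²] ≠ [1] — not dimensionless.

no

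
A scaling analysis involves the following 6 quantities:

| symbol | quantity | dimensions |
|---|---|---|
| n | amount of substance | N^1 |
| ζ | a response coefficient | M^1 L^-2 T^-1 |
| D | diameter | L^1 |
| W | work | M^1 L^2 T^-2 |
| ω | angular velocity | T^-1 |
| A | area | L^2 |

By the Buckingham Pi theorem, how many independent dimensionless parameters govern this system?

2

There are 6 variables and 4 base dimensions (M, L, T, N).
The dimension matrix has rank 4.
Independent dimensionless groups: 6 − 4 = 2.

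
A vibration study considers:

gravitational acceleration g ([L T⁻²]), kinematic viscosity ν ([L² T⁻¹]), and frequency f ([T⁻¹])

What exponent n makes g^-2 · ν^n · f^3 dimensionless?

Balance the L exponent: (2)·n from ν, plus −2·(1) + 3·(0) = -2 from the rest, must sum to zero.
2n − 2 = 0, so n = 1.

1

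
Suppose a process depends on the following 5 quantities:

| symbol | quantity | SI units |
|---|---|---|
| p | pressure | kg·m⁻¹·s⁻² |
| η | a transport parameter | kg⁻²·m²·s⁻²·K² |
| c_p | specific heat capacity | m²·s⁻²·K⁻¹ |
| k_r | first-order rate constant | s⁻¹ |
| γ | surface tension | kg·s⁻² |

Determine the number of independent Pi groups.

There are 5 variables and 4 base dimensions (M, L, T, Θ).
The dimension matrix has rank 4.
Independent dimensionless groups: 5 − 4 = 1.

1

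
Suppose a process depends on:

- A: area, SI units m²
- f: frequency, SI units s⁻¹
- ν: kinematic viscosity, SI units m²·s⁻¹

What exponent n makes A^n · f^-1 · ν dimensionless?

Balance the L exponent: (2)·n from A, plus −(0) + (2) = 2 from the rest, must sum to zero.
2n + 2 = 0, so n = -1.

-1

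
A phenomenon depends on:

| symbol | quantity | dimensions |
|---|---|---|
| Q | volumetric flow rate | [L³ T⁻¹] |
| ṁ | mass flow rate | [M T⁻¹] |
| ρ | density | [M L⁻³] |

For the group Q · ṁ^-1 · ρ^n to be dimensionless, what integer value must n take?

1

Balance the M exponent: (1)·n from ρ, plus (0) − (1) = -1 from the rest, must sum to zero.
n − 1 = 0, so n = 1.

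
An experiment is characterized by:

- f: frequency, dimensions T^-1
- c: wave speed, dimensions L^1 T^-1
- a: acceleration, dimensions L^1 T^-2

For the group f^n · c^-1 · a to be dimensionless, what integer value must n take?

-1

Balance the T exponent: (-1)·n from f, plus −(-1) + (-2) = -1 from the rest, must sum to zero.
−n − 1 = 0, so n = -1.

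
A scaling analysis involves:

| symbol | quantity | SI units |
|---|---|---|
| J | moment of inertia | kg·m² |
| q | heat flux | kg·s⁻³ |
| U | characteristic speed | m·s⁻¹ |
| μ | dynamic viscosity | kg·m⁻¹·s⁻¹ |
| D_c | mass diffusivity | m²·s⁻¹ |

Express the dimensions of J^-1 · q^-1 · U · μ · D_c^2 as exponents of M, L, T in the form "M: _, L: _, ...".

Collect each base-dimension exponent across the product:
  M: −(1) − (1) + (0) + (1) + 2·(0) = -1
  L: −(2) − (0) + (1) + (-1) + 2·(2) = 2
  T: −(0) − (-3) + (-1) + (-1) + 2·(-1) = -1
So the dimensions are [M⁻¹ L² T⁻¹].

M: -1, L: 2, T: -1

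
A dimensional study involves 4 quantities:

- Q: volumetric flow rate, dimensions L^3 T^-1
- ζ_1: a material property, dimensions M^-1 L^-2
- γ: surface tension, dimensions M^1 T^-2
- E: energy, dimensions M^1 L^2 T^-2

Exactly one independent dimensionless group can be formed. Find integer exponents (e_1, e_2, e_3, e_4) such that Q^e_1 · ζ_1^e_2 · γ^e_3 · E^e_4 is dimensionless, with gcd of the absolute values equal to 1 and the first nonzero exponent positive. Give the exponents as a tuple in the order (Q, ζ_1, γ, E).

M: e_1·(0) + e_2·(-1) + e_3·(1) + e_4·(1) = 0
L: e_1·(3) + e_2·(-2) + e_3·(0) + e_4·(2) = 0
T: e_1·(-1) + e_2·(0) + e_3·(-2) + e_4·(-2) = 0
Solving this homogeneous linear system for the smallest-integer solution (first nonzero entry positive) gives (2, -1, 3, -4).

(2, -1, 3, -4)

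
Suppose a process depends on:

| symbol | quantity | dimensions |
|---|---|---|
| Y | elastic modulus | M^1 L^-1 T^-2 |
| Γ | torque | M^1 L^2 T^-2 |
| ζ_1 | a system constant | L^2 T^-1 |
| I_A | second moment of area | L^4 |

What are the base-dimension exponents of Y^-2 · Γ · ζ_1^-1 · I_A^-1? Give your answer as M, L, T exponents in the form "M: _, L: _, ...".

Collect each base-dimension exponent across the product:
  M: −2·(1) + (1) − (0) − (0) = -1
  L: −2·(-1) + (2) − (2) − (4) = -2
  T: −2·(-2) + (-2) − (-1) − (0) = 3
So the dimensions are [M⁻¹ L⁻² T³].

M: -1, L: -2, T: 3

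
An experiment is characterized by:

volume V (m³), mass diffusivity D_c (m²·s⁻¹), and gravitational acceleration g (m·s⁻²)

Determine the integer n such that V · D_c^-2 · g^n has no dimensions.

Balance the L exponent: (1)·n from g, plus (3) − 2·(2) = -1 from the rest, must sum to zero.
n − 1 = 0, so n = 1.

1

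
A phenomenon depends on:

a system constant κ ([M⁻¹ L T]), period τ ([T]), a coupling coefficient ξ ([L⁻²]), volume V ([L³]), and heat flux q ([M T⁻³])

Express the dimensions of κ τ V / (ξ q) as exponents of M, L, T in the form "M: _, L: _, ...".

M: -2, L: 6, T: 5

Collect each base-dimension exponent across the product:
  M: (-1) + (0) − (0) + (0) − (1) = -2
  L: (1) + (0) − (-2) + (3) − (0) = 6
  T: (1) + (1) − (0) + (0) − (-3) = 5
So the dimensions are [M⁻² L⁶ T⁵].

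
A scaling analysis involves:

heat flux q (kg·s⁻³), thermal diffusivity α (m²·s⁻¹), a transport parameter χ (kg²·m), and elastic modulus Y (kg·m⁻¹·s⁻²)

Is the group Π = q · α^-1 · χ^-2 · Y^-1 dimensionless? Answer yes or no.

Sum the exponent of each base dimension across the product:
  M: [q]_M − [α]_M − 2·[χ]_M − [Y]_M = (1) − (0) − 2·(2) − (1) = -4
  L: [q]_L − [α]_L − 2·[χ]_L − [Y]_L = (0) − (2) − 2·(1) − (-1) = -3
  T: [q]_T − [α]_T − 2·[χ]_T − [Y]_T = (-3) − (-1) − 2·(0) − (-2) = 0
Net dimensions [M⁻⁴ L⁻³] ≠ [1] — not dimensionless.

no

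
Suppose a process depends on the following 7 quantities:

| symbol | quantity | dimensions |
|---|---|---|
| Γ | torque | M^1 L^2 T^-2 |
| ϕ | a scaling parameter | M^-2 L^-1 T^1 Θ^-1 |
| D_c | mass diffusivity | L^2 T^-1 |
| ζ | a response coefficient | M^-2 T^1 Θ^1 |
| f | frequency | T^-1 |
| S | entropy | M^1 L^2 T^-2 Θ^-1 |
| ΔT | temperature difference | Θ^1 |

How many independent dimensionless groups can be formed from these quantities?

There are 7 variables and 4 base dimensions (M, L, T, Θ).
The dimension matrix has rank 4.
Independent dimensionless groups: 7 − 4 = 3.

3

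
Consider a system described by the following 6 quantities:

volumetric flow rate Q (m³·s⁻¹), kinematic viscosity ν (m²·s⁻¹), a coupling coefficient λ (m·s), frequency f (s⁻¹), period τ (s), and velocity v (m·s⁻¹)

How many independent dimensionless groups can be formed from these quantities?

4

There are 6 variables and 2 base dimensions (L, T).
The dimension matrix has rank 2.
Independent dimensionless groups: 6 − 2 = 4.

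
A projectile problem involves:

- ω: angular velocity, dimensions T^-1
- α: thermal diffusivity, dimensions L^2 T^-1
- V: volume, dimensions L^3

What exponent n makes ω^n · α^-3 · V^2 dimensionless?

Balance the T exponent: (-1)·n from ω, plus −3·(-1) + 2·(0) = 3 from the rest, must sum to zero.
−n + 3 = 0, so n = 3.

3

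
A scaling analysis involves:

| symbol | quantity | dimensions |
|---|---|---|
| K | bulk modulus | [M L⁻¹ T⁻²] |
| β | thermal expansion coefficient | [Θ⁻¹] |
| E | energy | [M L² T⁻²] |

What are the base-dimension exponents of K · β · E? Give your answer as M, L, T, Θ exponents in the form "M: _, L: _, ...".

Collect each base-dimension exponent across the product:
  M: (1) + (0) + (1) = 2
  L: (-1) + (0) + (2) = 1
  T: (-2) + (0) + (-2) = -4
  Θ: (0) + (-1) + (0) = -1
So the dimensions are [M² L T⁻⁴ Θ⁻¹].

M: 2, L: 1, T: -4, Θ: -1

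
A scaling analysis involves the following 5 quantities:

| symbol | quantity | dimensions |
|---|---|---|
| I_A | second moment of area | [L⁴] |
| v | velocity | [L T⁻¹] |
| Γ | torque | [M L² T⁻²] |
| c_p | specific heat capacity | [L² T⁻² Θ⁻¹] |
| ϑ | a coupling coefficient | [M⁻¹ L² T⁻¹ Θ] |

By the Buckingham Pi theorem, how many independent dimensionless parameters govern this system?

1

There are 5 variables and 4 base dimensions (M, L, T, Θ).
The dimension matrix has rank 4.
Independent dimensionless groups: 5 − 4 = 1.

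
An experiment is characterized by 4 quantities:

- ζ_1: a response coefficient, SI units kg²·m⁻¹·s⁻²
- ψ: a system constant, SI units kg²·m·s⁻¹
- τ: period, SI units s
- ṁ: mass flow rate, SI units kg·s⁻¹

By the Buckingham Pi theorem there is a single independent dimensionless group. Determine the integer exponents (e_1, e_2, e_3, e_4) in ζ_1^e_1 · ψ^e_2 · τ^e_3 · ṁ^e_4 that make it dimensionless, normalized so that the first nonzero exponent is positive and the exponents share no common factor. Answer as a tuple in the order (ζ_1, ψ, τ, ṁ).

(1, 1, -1, -4)

M: e_1·(2) + e_2·(2) + e_3·(0) + e_4·(1) = 0
L: e_1·(-1) + e_2·(1) + e_3·(0) + e_4·(0) = 0
T: e_1·(-2) + e_2·(-1) + e_3·(1) + e_4·(-1) = 0
Solving this homogeneous linear system for the smallest-integer solution (first nonzero entry positive) gives (1, 1, -1, -4).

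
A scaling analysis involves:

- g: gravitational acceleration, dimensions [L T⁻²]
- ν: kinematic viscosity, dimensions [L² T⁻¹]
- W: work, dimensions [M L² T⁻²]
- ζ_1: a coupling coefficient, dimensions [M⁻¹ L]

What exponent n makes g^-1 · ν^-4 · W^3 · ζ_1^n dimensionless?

3

Balance the M exponent: (-1)·n from ζ_1, plus −(0) − 4·(0) + 3·(1) = 3 from the rest, must sum to zero.
−n + 3 = 0, so n = 3.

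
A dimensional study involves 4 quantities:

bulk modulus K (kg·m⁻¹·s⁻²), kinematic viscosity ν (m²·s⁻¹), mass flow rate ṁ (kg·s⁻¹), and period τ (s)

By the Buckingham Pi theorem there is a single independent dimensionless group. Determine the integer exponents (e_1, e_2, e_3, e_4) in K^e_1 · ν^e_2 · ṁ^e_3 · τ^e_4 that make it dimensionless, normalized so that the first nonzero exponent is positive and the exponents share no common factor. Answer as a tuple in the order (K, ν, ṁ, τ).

M: e_1·(1) + e_2·(0) + e_3·(1) + e_4·(0) = 0
L: e_1·(-1) + e_2·(2) + e_3·(0) + e_4·(0) = 0
T: e_1·(-2) + e_2·(-1) + e_3·(-1) + e_4·(1) = 0
Solving this homogeneous linear system for the smallest-integer solution (first nonzero entry positive) gives (2, 1, -2, 3).

(2, 1, -2, 3)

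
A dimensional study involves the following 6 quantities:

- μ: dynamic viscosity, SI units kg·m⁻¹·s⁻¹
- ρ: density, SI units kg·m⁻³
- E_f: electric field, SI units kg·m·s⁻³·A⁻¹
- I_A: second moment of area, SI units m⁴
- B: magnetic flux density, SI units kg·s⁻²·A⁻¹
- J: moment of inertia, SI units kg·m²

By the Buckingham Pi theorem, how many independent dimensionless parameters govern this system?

2

There are 6 variables and 4 base dimensions (M, L, T, I).
The dimension matrix has rank 4.
Independent dimensionless groups: 6 − 4 = 2.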